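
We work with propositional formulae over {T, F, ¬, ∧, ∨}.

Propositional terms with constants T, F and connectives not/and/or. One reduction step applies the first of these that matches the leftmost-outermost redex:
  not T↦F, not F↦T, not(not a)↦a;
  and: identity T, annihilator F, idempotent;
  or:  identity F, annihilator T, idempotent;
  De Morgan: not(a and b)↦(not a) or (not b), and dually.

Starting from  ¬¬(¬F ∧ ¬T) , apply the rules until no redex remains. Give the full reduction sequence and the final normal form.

  start: ¬¬(¬F ∧ ¬T)
  [1] ¬F ∧ ¬T
  [2] T ∧ ¬T
  [3] ¬T
  [4] F

Answer: normal form = F  (in 4 steps)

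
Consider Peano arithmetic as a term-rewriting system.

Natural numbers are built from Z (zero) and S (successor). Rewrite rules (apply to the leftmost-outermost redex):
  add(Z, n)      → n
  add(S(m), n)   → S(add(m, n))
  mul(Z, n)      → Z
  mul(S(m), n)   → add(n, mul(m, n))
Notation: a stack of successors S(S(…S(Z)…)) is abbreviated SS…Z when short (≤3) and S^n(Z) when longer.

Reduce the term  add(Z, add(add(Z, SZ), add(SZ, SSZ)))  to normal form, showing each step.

  start: add(Z, add(add(Z, SZ), add(SZ, SSZ)))
  [1] add(add(Z, SZ), add(SZ, SSZ))
  [2] add(SZ, add(SZ, SSZ))
  [3] S(add(Z, add(SZ, SSZ)))
  [4] S(add(SZ, SSZ))
  [5] S(S(add(Z, SSZ)))
  [6] S^4(Z)

Answer: normal form = S^4(Z)  (in 6 steps)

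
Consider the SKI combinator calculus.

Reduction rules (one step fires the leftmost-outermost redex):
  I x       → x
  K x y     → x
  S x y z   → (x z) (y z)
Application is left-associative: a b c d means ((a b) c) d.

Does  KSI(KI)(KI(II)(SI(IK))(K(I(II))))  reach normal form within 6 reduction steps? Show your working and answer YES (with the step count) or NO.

Answer: NO — after 6 steps the term is S(KI)(I(II)), not yet normal

Working:
  start: KSI(KI)(KI(II)(SI(IK))(K(I(II))))
  →1  S(KI)(KI(II)(SI(IK))(K(I(II))))
  →2  S(KI)(I(SI(IK))(K(I(II))))
  →3  S(KI)(SI(IK)(K(I(II))))
  →4  S(KI)(I(K(I(II)))(IK(K(I(II)))))
  →5  S(KI)(K(I(II))(IK(K(I(II)))))
  →6  S(KI)(I(II))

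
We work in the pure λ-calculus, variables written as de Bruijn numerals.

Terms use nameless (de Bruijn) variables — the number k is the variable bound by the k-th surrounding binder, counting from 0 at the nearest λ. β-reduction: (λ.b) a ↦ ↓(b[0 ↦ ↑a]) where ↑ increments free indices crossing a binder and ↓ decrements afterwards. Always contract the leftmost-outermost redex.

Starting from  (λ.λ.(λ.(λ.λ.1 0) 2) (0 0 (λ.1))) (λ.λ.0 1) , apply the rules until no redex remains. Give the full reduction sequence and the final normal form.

  start: (λ.λ.(λ.(λ.λ.1 0) 2) (0 0 (λ.1))) (λ.λ.0 1)
  [1] λ.(λ.(λ.λ.1 0) (λ.λ.0 1)) (0 0 (λ.1))
  [2] λ.(λ.λ.1 0) (λ.λ.0 1)
  [3] λ.λ.(λ.λ.0 1) 0
  [4] λ.λ.λ.0 1

Answer: normal form = λ.λ.λ.0 1  (in 4 steps)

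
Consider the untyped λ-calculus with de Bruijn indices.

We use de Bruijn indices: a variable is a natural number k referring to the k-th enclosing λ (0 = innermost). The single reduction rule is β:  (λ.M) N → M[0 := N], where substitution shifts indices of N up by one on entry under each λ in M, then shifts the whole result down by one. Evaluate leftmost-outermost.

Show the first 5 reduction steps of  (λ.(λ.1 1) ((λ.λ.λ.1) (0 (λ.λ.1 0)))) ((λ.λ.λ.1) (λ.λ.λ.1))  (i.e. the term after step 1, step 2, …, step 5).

Answer: after 5 steps: λ.λ.λ.1

Reduction:
  start: (λ.(λ.1 1) ((λ.λ.λ.1) (0 (λ.λ.1 0)))) ((λ.λ.λ.1) (λ.λ.λ.1))
  →1  (λ.(λ.λ.λ.1) (λ.λ.λ.1) ((λ.λ.λ.1) (λ.λ.λ.1))) ((λ.λ.λ.1) ((λ.λ.λ.1) (λ.λ.λ.1) (λ.λ.1 0)))
  →2  (λ.λ.λ.1) (λ.λ.λ.1) ((λ.λ.λ.1) (λ.λ.λ.1))
  →3  (λ.λ.1) ((λ.λ.λ.1) (λ.λ.λ.1))
  →4  λ.(λ.λ.λ.1) (λ.λ.λ.1)
  →5  λ.λ.λ.1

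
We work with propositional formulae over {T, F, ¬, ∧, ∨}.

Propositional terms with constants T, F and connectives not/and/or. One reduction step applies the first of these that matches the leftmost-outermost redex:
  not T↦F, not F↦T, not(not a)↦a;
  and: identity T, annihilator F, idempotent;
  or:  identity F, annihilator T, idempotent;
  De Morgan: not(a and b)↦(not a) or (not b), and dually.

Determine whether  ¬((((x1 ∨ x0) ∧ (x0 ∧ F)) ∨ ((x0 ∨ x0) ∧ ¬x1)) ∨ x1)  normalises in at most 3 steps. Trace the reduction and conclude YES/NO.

  start: ¬((((x1 ∨ x0) ∧ (x0 ∧ F)) ∨ ((x0 ∨ x0) ∧ ¬x1)) ∨ x1)
  [1] ¬(((x1 ∨ x0) ∧ (x0 ∧ F)) ∨ ((x0 ∨ x0) ∧ ¬x1)) ∧ ¬x1
  [2] (¬((x1 ∨ x0) ∧ (x0 ∧ F)) ∧ ¬((x0 ∨ x0) ∧ ¬x1)) ∧ ¬x1
  [3] ((¬(x1 ∨ x0) ∨ ¬(x0 ∧ F)) ∧ ¬((x0 ∨ x0) ∧ ¬x1)) ∧ ¬x1

Answer: NO — after 3 steps the term is ((¬(x1 ∨ x0) ∨ ¬(x0 ∧ F)) ∧ ¬((x0 ∨ x0) ∧ ¬x1)) ∧ ¬x1, not yet normal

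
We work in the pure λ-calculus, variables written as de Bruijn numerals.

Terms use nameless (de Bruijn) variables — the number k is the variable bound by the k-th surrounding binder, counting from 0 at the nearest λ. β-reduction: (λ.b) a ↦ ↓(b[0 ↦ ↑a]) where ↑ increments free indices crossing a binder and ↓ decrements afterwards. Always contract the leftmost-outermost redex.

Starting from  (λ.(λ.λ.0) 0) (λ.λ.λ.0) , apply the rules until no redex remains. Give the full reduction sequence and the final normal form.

Answer: normal form = λ.0  (in 2 steps)

Reduction:
  start: (λ.(λ.λ.0) 0) (λ.λ.λ.0)
  [1] (λ.λ.0) (λ.λ.λ.0)
  [2] λ.0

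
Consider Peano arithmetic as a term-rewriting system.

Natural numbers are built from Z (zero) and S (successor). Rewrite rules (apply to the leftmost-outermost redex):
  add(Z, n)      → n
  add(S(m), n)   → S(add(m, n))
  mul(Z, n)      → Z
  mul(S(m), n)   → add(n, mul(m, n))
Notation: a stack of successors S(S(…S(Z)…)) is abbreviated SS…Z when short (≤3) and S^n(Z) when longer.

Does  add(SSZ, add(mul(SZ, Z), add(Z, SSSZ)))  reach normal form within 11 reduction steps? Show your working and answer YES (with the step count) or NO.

Answer: YES — reaches normal form S^5(Z) in 8 ≤ 11 steps

Derivation:
  start: add(SSZ, add(mul(SZ, Z), add(Z, SSSZ)))
  step 1: S(add(SZ, add(mul(SZ, Z), add(Z, SSSZ))))
  step 2: S(S(add(Z, add(mul(SZ, Z), add(Z, SSSZ)))))
  step 3: S(S(add(mul(SZ, Z), add(Z, SSSZ))))
  step 4: S(S(add(add(Z, mul(Z, Z)), add(Z, SSSZ))))
  step 5: S(S(add(mul(Z, Z), add(Z, SSSZ))))
  step 6: S(S(add(Z, add(Z, SSSZ))))
  step 7: S(S(add(Z, SSSZ)))
  step 8: S^5(Z)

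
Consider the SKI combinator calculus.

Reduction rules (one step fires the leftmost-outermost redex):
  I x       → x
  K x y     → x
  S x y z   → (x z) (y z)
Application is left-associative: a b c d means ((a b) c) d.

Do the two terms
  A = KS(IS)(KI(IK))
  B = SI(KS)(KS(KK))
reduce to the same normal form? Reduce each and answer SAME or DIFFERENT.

Term A:
  start: KS(IS)(KI(IK))
  →1  S(KI(IK))
  →2  SI

Term B:
  start: SI(KS)(KS(KK))
  →1  I(KS(KK))(KS(KS(KK)))
  →2  KS(KK)(KS(KS(KK)))
  →3  S(KS(KS(KK)))
  →4  SS

Answer: DIFFERENT — A ⇓ SI, B ⇓ SS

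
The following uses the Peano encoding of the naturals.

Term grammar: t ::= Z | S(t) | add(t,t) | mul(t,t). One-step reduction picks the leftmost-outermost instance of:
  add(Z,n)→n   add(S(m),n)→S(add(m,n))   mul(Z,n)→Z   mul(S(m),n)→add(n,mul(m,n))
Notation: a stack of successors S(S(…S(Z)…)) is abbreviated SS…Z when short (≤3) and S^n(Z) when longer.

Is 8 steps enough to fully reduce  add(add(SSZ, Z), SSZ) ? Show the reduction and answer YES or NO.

Answer: YES — reaches normal form S^4(Z) in 6 ≤ 8 steps

Reduction:
  start: add(add(SSZ, Z), SSZ)
  →1  add(S(add(SZ, Z)), SSZ)
  →2  S(add(add(SZ, Z), SSZ))
  →3  S(add(S(add(Z, Z)), SSZ))
  →4  S(S(add(add(Z, Z), SSZ)))
  →5  S(S(add(Z, SSZ)))
  →6  S^4(Z)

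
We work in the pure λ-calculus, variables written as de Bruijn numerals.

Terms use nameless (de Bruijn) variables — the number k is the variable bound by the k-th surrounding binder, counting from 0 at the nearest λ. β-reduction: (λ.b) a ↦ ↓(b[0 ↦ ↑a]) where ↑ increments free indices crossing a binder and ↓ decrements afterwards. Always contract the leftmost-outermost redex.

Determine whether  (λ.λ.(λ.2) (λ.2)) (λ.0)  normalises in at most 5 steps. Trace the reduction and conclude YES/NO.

Answer: YES — reaches normal form λ.λ.0 in 2 ≤ 5 steps

Working:
  start: (λ.λ.(λ.2) (λ.2)) (λ.0)
  step 1: λ.(λ.λ.0) (λ.λ.0)
  step 2: λ.λ.0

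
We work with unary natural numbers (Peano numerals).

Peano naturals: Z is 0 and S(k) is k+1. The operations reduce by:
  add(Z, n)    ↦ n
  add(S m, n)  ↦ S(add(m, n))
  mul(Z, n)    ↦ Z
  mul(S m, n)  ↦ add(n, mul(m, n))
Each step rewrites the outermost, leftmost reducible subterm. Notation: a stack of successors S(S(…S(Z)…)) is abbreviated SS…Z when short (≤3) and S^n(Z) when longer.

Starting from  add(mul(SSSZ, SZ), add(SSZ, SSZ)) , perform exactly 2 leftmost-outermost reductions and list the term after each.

Answer: after 2 steps: add(S(add(Z, mul(SSZ, SZ))), add(SSZ, SSZ))

Reduction:
  start: add(mul(SSSZ, SZ), add(SSZ, SSZ))
  step 1: add(add(SZ, mul(SSZ, SZ)), add(SSZ, SSZ))
  step 2: add(S(add(Z, mul(SSZ, SZ))), add(SSZ, SSZ))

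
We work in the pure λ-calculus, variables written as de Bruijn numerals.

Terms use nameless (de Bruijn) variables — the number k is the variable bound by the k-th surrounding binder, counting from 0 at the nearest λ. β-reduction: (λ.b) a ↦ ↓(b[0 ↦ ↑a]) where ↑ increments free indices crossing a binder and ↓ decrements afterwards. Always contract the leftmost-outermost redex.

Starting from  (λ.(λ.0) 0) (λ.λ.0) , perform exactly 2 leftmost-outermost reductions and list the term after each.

Answer: after 2 steps: λ.λ.0

Derivation:
  start: (λ.(λ.0) 0) (λ.λ.0)
  [1] (λ.0) (λ.λ.0)
  [2] λ.λ.0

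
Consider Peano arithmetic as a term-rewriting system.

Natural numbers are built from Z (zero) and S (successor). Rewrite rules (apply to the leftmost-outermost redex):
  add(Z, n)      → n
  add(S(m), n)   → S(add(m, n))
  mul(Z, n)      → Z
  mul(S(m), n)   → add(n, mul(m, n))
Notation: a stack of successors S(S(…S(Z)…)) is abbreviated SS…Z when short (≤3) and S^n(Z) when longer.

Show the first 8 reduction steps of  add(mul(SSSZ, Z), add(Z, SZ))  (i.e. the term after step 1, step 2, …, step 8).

Answer: after 8 steps: add(Z, SZ)

Working:
  start: add(mul(SSSZ, Z), add(Z, SZ))
  step 1: add(add(Z, mul(SSZ, Z)), add(Z, SZ))
  step 2: add(mul(SSZ, Z), add(Z, SZ))
  step 3: add(add(Z, mul(SZ, Z)), add(Z, SZ))
  step 4: add(mul(SZ, Z), add(Z, SZ))
  step 5: add(add(Z, mul(Z, Z)), add(Z, SZ))
  step 6: add(mul(Z, Z), add(Z, SZ))
  step 7: add(Z, add(Z, SZ))
  step 8: add(Z, SZ)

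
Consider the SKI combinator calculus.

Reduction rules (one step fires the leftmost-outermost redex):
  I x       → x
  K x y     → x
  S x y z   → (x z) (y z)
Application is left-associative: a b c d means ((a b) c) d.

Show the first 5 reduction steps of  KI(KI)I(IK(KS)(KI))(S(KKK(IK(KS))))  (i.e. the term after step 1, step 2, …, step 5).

  start: KI(KI)I(IK(KS)(KI))(S(KKK(IK(KS))))
  step 1: II(IK(KS)(KI))(S(KKK(IK(KS))))
  step 2: I(IK(KS)(KI))(S(KKK(IK(KS))))
  step 3: IK(KS)(KI)(S(KKK(IK(KS))))
  step 4: K(KS)(KI)(S(KKK(IK(KS))))
  step 5: KS(S(KKK(IK(KS))))

Answer: after 5 steps: KS(S(KKK(IK(KS))))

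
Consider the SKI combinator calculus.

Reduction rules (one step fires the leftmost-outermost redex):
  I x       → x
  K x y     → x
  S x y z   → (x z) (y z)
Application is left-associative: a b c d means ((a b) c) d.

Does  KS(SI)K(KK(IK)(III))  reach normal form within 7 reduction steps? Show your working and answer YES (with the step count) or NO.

Answer: YES — reaches normal form SK(KI) in 4 ≤ 7 steps

Derivation:
  start: KS(SI)K(KK(IK)(III))
  [1] SK(KK(IK)(III))
  [2] SK(K(III))
  [3] SK(K(II))
  [4] SK(KI)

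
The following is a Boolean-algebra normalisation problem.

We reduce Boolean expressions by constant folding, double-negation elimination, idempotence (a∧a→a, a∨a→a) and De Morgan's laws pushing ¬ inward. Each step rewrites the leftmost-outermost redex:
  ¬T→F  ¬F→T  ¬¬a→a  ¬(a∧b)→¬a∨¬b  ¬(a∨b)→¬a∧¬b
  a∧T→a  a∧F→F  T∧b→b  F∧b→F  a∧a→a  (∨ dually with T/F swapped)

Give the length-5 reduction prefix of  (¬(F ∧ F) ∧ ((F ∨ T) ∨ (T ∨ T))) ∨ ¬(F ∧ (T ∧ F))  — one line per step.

  start: (¬(F ∧ F) ∧ ((F ∨ T) ∨ (T ∨ T))) ∨ ¬(F ∧ (T ∧ F))
  [1] ((¬F ∨ ¬F) ∧ ((F ∨ T) ∨ (T ∨ T))) ∨ ¬(F ∧ (T ∧ F))
  [2] (¬F ∧ ((F ∨ T) ∨ (T ∨ T))) ∨ ¬(F ∧ (T ∧ F))
  [3] (T ∧ ((F ∨ T) ∨ (T ∨ T))) ∨ ¬(F ∧ (T ∧ F))
  [4] ((F ∨ T) ∨ (T ∨ T)) ∨ ¬(F ∧ (T ∧ F))
  [5] (T ∨ (T ∨ T)) ∨ ¬(F ∧ (T ∧ F))

Answer: after 5 steps: (T ∨ (T ∨ T)) ∨ ¬(F ∧ (T ∧ F))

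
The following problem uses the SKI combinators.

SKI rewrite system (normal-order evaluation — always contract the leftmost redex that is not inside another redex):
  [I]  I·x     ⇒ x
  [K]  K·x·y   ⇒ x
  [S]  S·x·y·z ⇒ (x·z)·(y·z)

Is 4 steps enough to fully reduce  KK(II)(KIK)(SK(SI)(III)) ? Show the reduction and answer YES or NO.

  start: KK(II)(KIK)(SK(SI)(III))
  →1  K(KIK)(SK(SI)(III))
  →2  KIK
  →3  I

Answer: YES — reaches normal form I in 3 ≤ 4 steps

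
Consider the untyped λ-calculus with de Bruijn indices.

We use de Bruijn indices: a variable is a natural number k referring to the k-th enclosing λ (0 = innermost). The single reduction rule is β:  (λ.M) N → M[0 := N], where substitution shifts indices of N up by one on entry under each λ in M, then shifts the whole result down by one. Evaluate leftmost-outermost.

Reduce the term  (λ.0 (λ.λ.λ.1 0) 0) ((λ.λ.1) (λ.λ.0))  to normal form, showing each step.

Answer: normal form = λ.0  (in 4 steps)

Derivation:
  start: (λ.0 (λ.λ.λ.1 0) 0) ((λ.λ.1) (λ.λ.0))
  [1] (λ.λ.1) (λ.λ.0) (λ.λ.λ.1 0) ((λ.λ.1) (λ.λ.0))
  [2] (λ.λ.λ.0) (λ.λ.λ.1 0) ((λ.λ.1) (λ.λ.0))
  [3] (λ.λ.0) ((λ.λ.1) (λ.λ.0))
  [4] λ.0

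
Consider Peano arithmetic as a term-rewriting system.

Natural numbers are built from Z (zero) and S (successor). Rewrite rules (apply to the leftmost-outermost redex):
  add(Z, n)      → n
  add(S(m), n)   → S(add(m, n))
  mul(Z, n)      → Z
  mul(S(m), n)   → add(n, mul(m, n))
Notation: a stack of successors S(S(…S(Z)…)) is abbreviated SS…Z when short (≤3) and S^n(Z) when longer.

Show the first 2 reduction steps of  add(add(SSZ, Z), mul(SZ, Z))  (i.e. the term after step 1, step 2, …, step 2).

Answer: after 2 steps: S(add(add(SZ, Z), mul(SZ, Z)))

Derivation:
  start: add(add(SSZ, Z), mul(SZ, Z))
  →1  add(S(add(SZ, Z)), mul(SZ, Z))
  →2  S(add(add(SZ, Z), mul(SZ, Z)))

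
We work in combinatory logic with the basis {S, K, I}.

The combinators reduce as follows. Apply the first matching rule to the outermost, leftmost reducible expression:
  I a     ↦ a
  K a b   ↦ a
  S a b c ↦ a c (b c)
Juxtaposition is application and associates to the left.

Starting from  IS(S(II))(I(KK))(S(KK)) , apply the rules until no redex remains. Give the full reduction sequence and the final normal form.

  start: IS(S(II))(I(KK))(S(KK))
  →1  S(S(II))(I(KK))(S(KK))
  →2  S(II)(S(KK))(I(KK)(S(KK)))
  →3  II(I(KK)(S(KK)))(S(KK)(I(KK)(S(KK))))
  →4  I(I(KK)(S(KK)))(S(KK)(I(KK)(S(KK))))
  →5  I(KK)(S(KK))(S(KK)(I(KK)(S(KK))))
  →6  KK(S(KK))(S(KK)(I(KK)(S(KK))))
  →7  K(S(KK)(I(KK)(S(KK))))
  →8  K(S(KK)(KK(S(KK))))
  →9  K(S(KK)K)

Answer: normal form = K(S(KK)K)  (in 9 steps)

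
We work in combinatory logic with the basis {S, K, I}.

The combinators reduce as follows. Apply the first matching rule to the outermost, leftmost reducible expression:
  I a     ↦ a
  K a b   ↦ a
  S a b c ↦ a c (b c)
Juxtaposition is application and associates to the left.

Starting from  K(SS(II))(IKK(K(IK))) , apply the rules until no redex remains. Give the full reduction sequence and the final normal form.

  start: K(SS(II))(IKK(K(IK)))
  [1] SS(II)
  [2] SSI

Answer: normal form = SSI  (in 2 steps)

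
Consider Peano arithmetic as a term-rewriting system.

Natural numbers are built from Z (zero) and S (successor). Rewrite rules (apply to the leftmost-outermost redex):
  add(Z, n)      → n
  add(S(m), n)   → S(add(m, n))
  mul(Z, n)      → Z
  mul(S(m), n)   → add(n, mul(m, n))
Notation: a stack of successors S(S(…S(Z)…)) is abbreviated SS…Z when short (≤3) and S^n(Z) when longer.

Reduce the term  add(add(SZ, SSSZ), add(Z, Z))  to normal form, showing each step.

Answer: normal form = S^4(Z)  (in 8 steps)

Working:
  start: add(add(SZ, SSSZ), add(Z, Z))
  [1] add(S(add(Z, SSSZ)), add(Z, Z))
  [2] S(add(add(Z, SSSZ), add(Z, Z)))
  [3] S(add(SSSZ, add(Z, Z)))
  [4] S(S(add(SSZ, add(Z, Z))))
  [5] S(S(S(add(SZ, add(Z, Z)))))
  [6] S(S(S(S(add(Z, add(Z, Z))))))
  [7] S(S(S(S(add(Z, Z)))))
  [8] S^4(Z)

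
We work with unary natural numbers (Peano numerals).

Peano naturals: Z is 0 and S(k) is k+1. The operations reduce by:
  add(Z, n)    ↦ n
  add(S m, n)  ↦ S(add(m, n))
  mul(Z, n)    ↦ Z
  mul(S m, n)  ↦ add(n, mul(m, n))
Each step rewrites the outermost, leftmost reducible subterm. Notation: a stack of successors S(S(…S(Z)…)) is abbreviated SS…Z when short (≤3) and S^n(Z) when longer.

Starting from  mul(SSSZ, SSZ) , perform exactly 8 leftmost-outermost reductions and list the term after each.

Answer: after 8 steps: S(S(S(S(mul(SZ, SSZ)))))

Derivation:
  start: mul(SSSZ, SSZ)
  →1  add(SSZ, mul(SSZ, SSZ))
  →2  S(add(SZ, mul(SSZ, SSZ)))
  →3  S(S(add(Z, mul(SSZ, SSZ))))
  →4  S(S(mul(SSZ, SSZ)))
  →5  S(S(add(SSZ, mul(SZ, SSZ))))
  →6  S(S(S(add(SZ, mul(SZ, SSZ)))))
  →7  S(S(S(S(add(Z, mul(SZ, SSZ))))))
  →8  S(S(S(S(mul(SZ, SSZ)))))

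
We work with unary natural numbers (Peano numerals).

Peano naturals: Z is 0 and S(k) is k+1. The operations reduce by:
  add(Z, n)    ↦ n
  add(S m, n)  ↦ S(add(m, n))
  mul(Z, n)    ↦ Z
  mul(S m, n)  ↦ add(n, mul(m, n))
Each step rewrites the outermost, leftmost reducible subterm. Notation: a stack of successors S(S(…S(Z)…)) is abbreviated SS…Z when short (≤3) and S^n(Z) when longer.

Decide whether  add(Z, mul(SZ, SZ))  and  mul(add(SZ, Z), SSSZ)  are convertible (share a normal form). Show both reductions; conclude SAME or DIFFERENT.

Term A:
  start: add(Z, mul(SZ, SZ))
  →1  mul(SZ, SZ)
  →2  add(SZ, mul(Z, SZ))
  →3  S(add(Z, mul(Z, SZ)))
  →4  S(mul(Z, SZ))
  →5  SZ

Term B:
  start: mul(add(SZ, Z), SSSZ)
  →1  mul(S(add(Z, Z)), SSSZ)
  →2  add(SSSZ, mul(add(Z, Z), SSSZ))
  →3  S(add(SSZ, mul(add(Z, Z), SSSZ)))
  →4  S(S(add(SZ, mul(add(Z, Z), SSSZ))))
  →5  S(S(S(add(Z, mul(add(Z, Z), SSSZ)))))
  →6  S(S(S(mul(add(Z, Z), SSSZ))))
  →7  S(S(S(mul(Z, SSSZ))))
  →8  SSSZ

Answer: DIFFERENT — A ⇓ SZ, B ⇓ SSSZ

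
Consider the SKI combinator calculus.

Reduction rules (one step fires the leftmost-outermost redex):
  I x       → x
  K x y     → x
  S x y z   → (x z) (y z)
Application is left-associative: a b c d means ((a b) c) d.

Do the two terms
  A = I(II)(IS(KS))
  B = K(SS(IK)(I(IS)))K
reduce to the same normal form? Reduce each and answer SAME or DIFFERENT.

Term A:
  start: I(II)(IS(KS))
  [1] II(IS(KS))
  [2] I(IS(KS))
  [3] IS(KS)
  [4] S(KS)

Term B:
  start: K(SS(IK)(I(IS)))K
  [1] SS(IK)(I(IS))
  [2] S(I(IS))(IK(I(IS)))
  [3] S(IS)(IK(I(IS)))
  [4] SS(IK(I(IS)))
  [5] SS(K(I(IS)))
  [6] SS(K(IS))
  [7] SS(KS)

Answer: DIFFERENT — A ⇓ S(KS), B ⇓ SS(KS)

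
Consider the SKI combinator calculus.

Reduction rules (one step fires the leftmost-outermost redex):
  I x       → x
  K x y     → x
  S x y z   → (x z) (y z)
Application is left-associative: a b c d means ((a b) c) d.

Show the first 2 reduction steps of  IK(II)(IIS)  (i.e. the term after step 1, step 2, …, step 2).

Answer: after 2 steps: II

Derivation:
  start: IK(II)(IIS)
  →1  K(II)(IIS)
  →2  II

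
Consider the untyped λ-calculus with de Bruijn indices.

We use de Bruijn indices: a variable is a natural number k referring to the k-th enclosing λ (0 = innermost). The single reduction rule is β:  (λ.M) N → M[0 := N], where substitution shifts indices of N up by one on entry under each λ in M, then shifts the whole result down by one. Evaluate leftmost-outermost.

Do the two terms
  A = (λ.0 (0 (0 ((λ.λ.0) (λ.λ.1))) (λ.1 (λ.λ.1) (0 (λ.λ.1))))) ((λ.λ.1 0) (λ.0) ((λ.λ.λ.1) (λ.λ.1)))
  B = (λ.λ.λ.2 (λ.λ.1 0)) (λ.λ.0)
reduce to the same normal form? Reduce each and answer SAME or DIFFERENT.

Term A:
  start: (λ.0 (0 (0 ((λ.λ.0) (λ.λ.1))) (λ.1 (λ.λ.1) (0 (λ.λ.1))))) ((λ.λ.1 0) (λ.0) ((λ.λ.λ.1) (λ.λ.1)))
  [1] (λ.λ.1 0) (λ.0) ((λ.λ.λ.1) (λ.λ.1)) ((λ.λ.1 0) (λ.0) ((λ.λ.λ.1) (λ.λ.1)) ((λ.λ.1 0) (λ.0) ((λ.λ.λ.1) (λ.λ.1)) ((λ.λ.0) (λ.λ.1))) (λ.(λ.λ.1 0) (λ.0) ((λ.λ.λ.1) (λ.λ.1)) (λ.λ.1) (0 (λ.λ.1))))
  [2] (λ.(λ.0) 0) ((λ.λ.λ.1) (λ.λ.1)) ((λ.λ.1 0) (λ.0) ((λ.λ.λ.1) (λ.λ.1)) ((λ.λ.1 0) (λ.0) ((λ.λ.λ.1) (λ.λ.1)) ((λ.λ.0) (λ.λ.1))) (λ.(λ.λ.1 0) (λ.0) ((λ.λ.λ.1) (λ.λ.1)) (λ.λ.1) (0 (λ.λ.1))))
  [3] (λ.0) ((λ.λ.λ.1) (λ.λ.1)) ((λ.λ.1 0) (λ.0) ((λ.λ.λ.1) (λ.λ.1)) ((λ.λ.1 0) (λ.0) ((λ.λ.λ.1) (λ.λ.1)) ((λ.λ.0) (λ.λ.1))) (λ.(λ.λ.1 0) (λ.0) ((λ.λ.λ.1) (λ.λ.1)) (λ.λ.1) (0 (λ.λ.1))))
  [4] (λ.λ.λ.1) (λ.λ.1) ((λ.λ.1 0) (λ.0) ((λ.λ.λ.1) (λ.λ.1)) ((λ.λ.1 0) (λ.0) ((λ.λ.λ.1) (λ.λ.1)) ((λ.λ.0) (λ.λ.1))) (λ.(λ.λ.1 0) (λ.0) ((λ.λ.λ.1) (λ.λ.1)) (λ.λ.1) (0 (λ.λ.1))))
  [5] (λ.λ.1) ((λ.λ.1 0) (λ.0) ((λ.λ.λ.1) (λ.λ.1)) ((λ.λ.1 0) (λ.0) ((λ.λ.λ.1) (λ.λ.1)) ((λ.λ.0) (λ.λ.1))) (λ.(λ.λ.1 0) (λ.0) ((λ.λ.λ.1) (λ.λ.1)) (λ.λ.1) (0 (λ.λ.1))))
  [6] λ.(λ.λ.1 0) (λ.0) ((λ.λ.λ.1) (λ.λ.1)) ((λ.λ.1 0) (λ.0) ((λ.λ.λ.1) (λ.λ.1)) ((λ.λ.0) (λ.λ.1))) (λ.(λ.λ.1 0) (λ.0) ((λ.λ.λ.1) (λ.λ.1)) (λ.λ.1) (0 (λ.λ.1)))
  [7] λ.(λ.(λ.0) 0) ((λ.λ.λ.1) (λ.λ.1)) ((λ.λ.1 0) (λ.0) ((λ.λ.λ.1) (λ.λ.1)) ((λ.λ.0) (λ.λ.1))) (λ.(λ.λ.1 0) (λ.0) ((λ.λ.λ.1) (λ.λ.1)) (λ.λ.1) (0 (λ.λ.1)))
  [8] λ.(λ.0) ((λ.λ.λ.1) (λ.λ.1)) ((λ.λ.1 0) (λ.0) ((λ.λ.λ.1) (λ.λ.1)) ((λ.λ.0) (λ.λ.1))) (λ.(λ.λ.1 0) (λ.0) ((λ.λ.λ.1) (λ.λ.1)) (λ.λ.1) (0 (λ.λ.1)))
  [9] λ.(λ.λ.λ.1) (λ.λ.1) ((λ.λ.1 0) (λ.0) ((λ.λ.λ.1) (λ.λ.1)) ((λ.λ.0) (λ.λ.1))) (λ.(λ.λ.1 0) (λ.0) ((λ.λ.λ.1) (λ.λ.1)) (λ.λ.1) (0 (λ.λ.1)))
  [10] λ.(λ.λ.1) ((λ.λ.1 0) (λ.0) ((λ.λ.λ.1) (λ.λ.1)) ((λ.λ.0) (λ.λ.1))) (λ.(λ.λ.1 0) (λ.0) ((λ.λ.λ.1) (λ.λ.1)) (λ.λ.1) (0 (λ.λ.1)))
  [11] λ.(λ.(λ.λ.1 0) (λ.0) ((λ.λ.λ.1) (λ.λ.1)) ((λ.λ.0) (λ.λ.1))) (λ.(λ.λ.1 0) (λ.0) ((λ.λ.λ.1) (λ.λ.1)) (λ.λ.1) (0 (λ.λ.1)))
  [12] λ.(λ.λ.1 0) (λ.0) ((λ.λ.λ.1) (λ.λ.1)) ((λ.λ.0) (λ.λ.1))
  [13] λ.(λ.(λ.0) 0) ((λ.λ.λ.1) (λ.λ.1)) ((λ.λ.0) (λ.λ.1))
  [14] λ.(λ.0) ((λ.λ.λ.1) (λ.λ.1)) ((λ.λ.0) (λ.λ.1))
  [15] λ.(λ.λ.λ.1) (λ.λ.1) ((λ.λ.0) (λ.λ.1))
  [16] λ.(λ.λ.1) ((λ.λ.0) (λ.λ.1))
  [17] λ.λ.(λ.λ.0) (λ.λ.1)
  [18] λ.λ.λ.0

Term B:
  start: (λ.λ.λ.2 (λ.λ.1 0)) (λ.λ.0)
  [1] λ.λ.(λ.λ.0) (λ.λ.1 0)
  [2] λ.λ.λ.0

Answer: SAME — A ⇓ λ.λ.λ.0, B ⇓ λ.λ.λ.0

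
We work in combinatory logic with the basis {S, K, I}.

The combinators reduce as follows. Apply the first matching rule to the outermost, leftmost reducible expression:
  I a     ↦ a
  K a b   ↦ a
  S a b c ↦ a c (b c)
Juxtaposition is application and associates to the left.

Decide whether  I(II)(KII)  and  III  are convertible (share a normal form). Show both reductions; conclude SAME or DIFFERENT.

Term A:
  start: I(II)(KII)
  [1] II(KII)
  [2] I(KII)
  [3] KII
  [4] I

Term B:
  start: III
  [1] II
  [2] I

Answer: SAME — A ⇓ I, B ⇓ I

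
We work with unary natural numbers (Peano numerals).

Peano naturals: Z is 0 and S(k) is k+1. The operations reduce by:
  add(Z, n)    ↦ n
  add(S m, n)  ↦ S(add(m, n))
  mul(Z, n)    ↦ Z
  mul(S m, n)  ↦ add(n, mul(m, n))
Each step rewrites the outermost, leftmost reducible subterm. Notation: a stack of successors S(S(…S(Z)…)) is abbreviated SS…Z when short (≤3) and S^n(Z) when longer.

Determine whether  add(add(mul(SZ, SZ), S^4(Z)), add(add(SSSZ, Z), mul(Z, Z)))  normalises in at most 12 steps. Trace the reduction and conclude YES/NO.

Answer: NO — after 12 steps the term is S(S(S(S(S(add(add(SSSZ, Z), mul(Z, Z))))))), not yet normal

Reduction:
  start: add(add(mul(SZ, SZ), S^4(Z)), add(add(SSSZ, Z), mul(Z, Z)))
  →1  add(add(add(SZ, mul(Z, SZ)), S^4(Z)), add(add(SSSZ, Z), mul(Z, Z)))
  →2  add(add(S(add(Z, mul(Z, SZ))), S^4(Z)), add(add(SSSZ, Z), mul(Z, Z)))
  →3  add(S(add(add(Z, mul(Z, SZ)), S^4(Z))), add(add(SSSZ, Z), mul(Z, Z)))
  →4  S(add(add(add(Z, mul(Z, SZ)), S^4(Z)), add(add(SSSZ, Z), mul(Z, Z))))
  →5  S(add(add(mul(Z, SZ), S^4(Z)), add(add(SSSZ, Z), mul(Z, Z))))
  →6  S(add(add(Z, S^4(Z)), add(add(SSSZ, Z), mul(Z, Z))))
  →7  S(add(S^4(Z), add(add(SSSZ, Z), mul(Z, Z))))
  →8  S(S(add(SSSZ, add(add(SSSZ, Z), mul(Z, Z)))))
  →9  S(S(S(add(SSZ, add(add(SSSZ, Z), mul(Z, Z))))))
  →10  S(S(S(S(add(SZ, add(add(SSSZ, Z), mul(Z, Z)))))))
  →11  S(S(S(S(S(add(Z, add(add(SSSZ, Z), mul(Z, Z))))))))
  →12  S(S(S(S(S(add(add(SSSZ, Z), mul(Z, Z)))))))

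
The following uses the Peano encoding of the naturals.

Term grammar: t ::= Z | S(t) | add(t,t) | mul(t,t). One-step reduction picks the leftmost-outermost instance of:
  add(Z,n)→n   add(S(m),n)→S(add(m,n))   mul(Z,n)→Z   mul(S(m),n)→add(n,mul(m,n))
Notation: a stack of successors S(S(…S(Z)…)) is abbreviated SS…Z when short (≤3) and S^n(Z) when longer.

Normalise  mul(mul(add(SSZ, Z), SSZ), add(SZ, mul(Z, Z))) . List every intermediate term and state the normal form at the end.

  start: mul(mul(add(SSZ, Z), SSZ), add(SZ, mul(Z, Z)))
  step 1: mul(mul(S(add(SZ, Z)), SSZ), add(SZ, mul(Z, Z)))
  step 2: mul(add(SSZ, mul(add(SZ, Z), SSZ)), add(SZ, mul(Z, Z)))
  step 3: mul(S(add(SZ, mul(add(SZ, Z), SSZ))), add(SZ, mul(Z, Z)))
  step 4: add(add(SZ, mul(Z, Z)), mul(add(SZ, mul(add(SZ, Z), SSZ)), add(SZ, mul(Z, Z))))
  step 5: add(S(add(Z, mul(Z, Z))), mul(add(SZ, mul(add(SZ, Z), SSZ)), add(SZ, mul(Z, Z))))
  step 6: S(add(add(Z, mul(Z, Z)), mul(add(SZ, mul(add(SZ, Z), SSZ)), add(SZ, mul(Z, Z)))))
  step 7: S(add(mul(Z, Z), mul(add(SZ, mul(add(SZ, Z), SSZ)), add(SZ, mul(Z, Z)))))
  step 8: S(add(Z, mul(add(SZ, mul(add(SZ, Z), SSZ)), add(SZ, mul(Z, Z)))))
  step 9: S(mul(add(SZ, mul(add(SZ, Z), SSZ)), add(SZ, mul(Z, Z))))
  step 10: S(mul(S(add(Z, mul(add(SZ, Z), SSZ))), add(SZ, mul(Z, Z))))
  step 11: S(add(add(SZ, mul(Z, Z)), mul(add(Z, mul(add(SZ, Z), SSZ)), add(SZ, mul(Z, Z)))))
  step 12: S(add(S(add(Z, mul(Z, Z))), mul(add(Z, mul(add(SZ, Z), SSZ)), add(SZ, mul(Z, Z)))))
  step 13: S(S(add(add(Z, mul(Z, Z)), mul(add(Z, mul(add(SZ, Z), SSZ)), add(SZ, mul(Z, Z))))))
  step 14: S(S(add(mul(Z, Z), mul(add(Z, mul(add(SZ, Z), SSZ)), add(SZ, mul(Z, Z))))))
  step 15: S(S(add(Z, mul(add(Z, mul(add(SZ, Z), SSZ)), add(SZ, mul(Z, Z))))))
  step 16: S(S(mul(add(Z, mul(add(SZ, Z), SSZ)), add(SZ, mul(Z, Z)))))
  step 17: S(S(mul(mul(add(SZ, Z), SSZ), add(SZ, mul(Z, Z)))))
  step 18: S(S(mul(mul(S(add(Z, Z)), SSZ), add(SZ, mul(Z, Z)))))
  step 19: S(S(mul(add(SSZ, mul(add(Z, Z), SSZ)), add(SZ, mul(Z, Z)))))
  step 20: S(S(mul(S(add(SZ, mul(add(Z, Z), SSZ))), add(SZ, mul(Z, Z)))))
  step 21: S(S(add(add(SZ, mul(Z, Z)), mul(add(SZ, mul(add(Z, Z), SSZ)), add(SZ, mul(Z, Z))))))
  step 22: S(S(add(S(add(Z, mul(Z, Z))), mul(add(SZ, mul(add(Z, Z), SSZ)), add(SZ, mul(Z, Z))))))
  step 23: S(S(S(add(add(Z, mul(Z, Z)), mul(add(SZ, mul(add(Z, Z), SSZ)), add(SZ, mul(Z, Z)))))))
  step 24: S(S(S(add(mul(Z, Z), mul(add(SZ, mul(add(Z, Z), SSZ)), add(SZ, mul(Z, Z)))))))
  step 25: S(S(S(add(Z, mul(add(SZ, mul(add(Z, Z), SSZ)), add(SZ, mul(Z, Z)))))))
  step 26: S(S(S(mul(add(SZ, mul(add(Z, Z), SSZ)), add(SZ, mul(Z, Z))))))
  step 27: S(S(S(mul(S(add(Z, mul(add(Z, Z), SSZ))), add(SZ, mul(Z, Z))))))
  step 28: S(S(S(add(add(SZ, mul(Z, Z)), mul(add(Z, mul(add(Z, Z), SSZ)), add(SZ, mul(Z, Z)))))))
  step 29: S(S(S(add(S(add(Z, mul(Z, Z))), mul(add(Z, mul(add(Z, Z), SSZ)), add(SZ, mul(Z, Z)))))))
  step 30: S(S(S(S(add(add(Z, mul(Z, Z)), mul(add(Z, mul(add(Z, Z), SSZ)), add(SZ, mul(Z, Z))))))))
  step 31: S(S(S(S(add(mul(Z, Z), mul(add(Z, mul(add(Z, Z), SSZ)), add(SZ, mul(Z, Z))))))))
  step 32: S(S(S(S(add(Z, mul(add(Z, mul(add(Z, Z), SSZ)), add(SZ, mul(Z, Z))))))))
  step 33: S(S(S(S(mul(add(Z, mul(add(Z, Z), SSZ)), add(SZ, mul(Z, Z)))))))
  step 34: S(S(S(S(mul(mul(add(Z, Z), SSZ), add(SZ, mul(Z, Z)))))))
  step 35: S(S(S(S(mul(mul(Z, SSZ), add(SZ, mul(Z, Z)))))))
  step 36: S(S(S(S(mul(Z, add(SZ, mul(Z, Z)))))))
  step 37: S^4(Z)

Answer: normal form = S^4(Z)  (in 37 steps)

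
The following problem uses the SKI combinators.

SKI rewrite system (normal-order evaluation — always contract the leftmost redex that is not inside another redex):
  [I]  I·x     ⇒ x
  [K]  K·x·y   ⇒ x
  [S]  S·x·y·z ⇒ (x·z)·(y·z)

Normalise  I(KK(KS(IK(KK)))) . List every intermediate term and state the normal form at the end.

  start: I(KK(KS(IK(KK))))
  [1] KK(KS(IK(KK)))
  [2] K

Answer: normal form = K  (in 2 steps)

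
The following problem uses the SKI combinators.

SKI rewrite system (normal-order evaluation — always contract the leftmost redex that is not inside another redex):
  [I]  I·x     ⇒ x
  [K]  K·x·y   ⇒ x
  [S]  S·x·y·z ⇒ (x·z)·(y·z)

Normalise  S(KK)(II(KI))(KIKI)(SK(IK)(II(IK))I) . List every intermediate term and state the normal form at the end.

Answer: normal form = I  (in 6 steps)

Working:
  start: S(KK)(II(KI))(KIKI)(SK(IK)(II(IK))I)
  [1] KK(KIKI)(II(KI)(KIKI))(SK(IK)(II(IK))I)
  [2] K(II(KI)(KIKI))(SK(IK)(II(IK))I)
  [3] II(KI)(KIKI)
  [4] I(KI)(KIKI)
  [5] KI(KIKI)
  [6] I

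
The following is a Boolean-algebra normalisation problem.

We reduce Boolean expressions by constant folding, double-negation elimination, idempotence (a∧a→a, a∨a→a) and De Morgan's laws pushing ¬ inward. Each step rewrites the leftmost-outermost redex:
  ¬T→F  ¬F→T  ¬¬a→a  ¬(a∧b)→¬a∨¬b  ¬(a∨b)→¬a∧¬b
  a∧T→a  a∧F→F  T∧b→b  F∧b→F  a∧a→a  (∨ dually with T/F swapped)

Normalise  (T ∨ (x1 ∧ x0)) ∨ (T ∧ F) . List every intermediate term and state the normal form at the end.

  start: (T ∨ (x1 ∧ x0)) ∨ (T ∧ F)
  →1  T ∨ (T ∧ F)
  →2  T

Answer: normal form = T  (in 2 steps)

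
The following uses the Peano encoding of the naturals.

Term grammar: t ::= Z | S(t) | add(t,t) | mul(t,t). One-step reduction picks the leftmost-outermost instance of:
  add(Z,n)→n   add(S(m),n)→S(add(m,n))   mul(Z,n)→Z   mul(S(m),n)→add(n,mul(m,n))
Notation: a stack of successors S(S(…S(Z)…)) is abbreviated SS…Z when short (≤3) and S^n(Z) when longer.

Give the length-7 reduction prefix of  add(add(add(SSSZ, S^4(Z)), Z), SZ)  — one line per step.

  start: add(add(add(SSSZ, S^4(Z)), Z), SZ)
  step 1: add(add(S(add(SSZ, S^4(Z))), Z), SZ)
  step 2: add(S(add(add(SSZ, S^4(Z)), Z)), SZ)
  step 3: S(add(add(add(SSZ, S^4(Z)), Z), SZ))
  step 4: S(add(add(S(add(SZ, S^4(Z))), Z), SZ))
  step 5: S(add(S(add(add(SZ, S^4(Z)), Z)), SZ))
  step 6: S(S(add(add(add(SZ, S^4(Z)), Z), SZ)))
  step 7: S(S(add(add(S(add(Z, S^4(Z))), Z), SZ)))

Answer: after 7 steps: S(S(add(add(S(add(Z, S^4(Z))), Z), SZ)))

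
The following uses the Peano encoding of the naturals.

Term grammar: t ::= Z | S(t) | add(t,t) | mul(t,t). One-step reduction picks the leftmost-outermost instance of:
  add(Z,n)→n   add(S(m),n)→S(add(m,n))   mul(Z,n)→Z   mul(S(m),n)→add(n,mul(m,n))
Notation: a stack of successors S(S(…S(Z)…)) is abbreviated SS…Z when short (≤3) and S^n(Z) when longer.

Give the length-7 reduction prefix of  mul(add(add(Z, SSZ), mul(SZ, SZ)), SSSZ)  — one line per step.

Answer: after 7 steps: S(S(S(mul(add(SZ, mul(SZ, SZ)), SSSZ))))

Reduction:
  start: mul(add(add(Z, SSZ), mul(SZ, SZ)), SSSZ)
  →1  mul(add(SSZ, mul(SZ, SZ)), SSSZ)
  →2  mul(S(add(SZ, mul(SZ, SZ))), SSSZ)
  →3  add(SSSZ, mul(add(SZ, mul(SZ, SZ)), SSSZ))
  →4  S(add(SSZ, mul(add(SZ, mul(SZ, SZ)), SSSZ)))
  →5  S(S(add(SZ, mul(add(SZ, mul(SZ, SZ)), SSSZ))))
  →6  S(S(S(add(Z, mul(add(SZ, mul(SZ, SZ)), SSSZ)))))
  →7  S(S(S(mul(add(SZ, mul(SZ, SZ)), SSSZ))))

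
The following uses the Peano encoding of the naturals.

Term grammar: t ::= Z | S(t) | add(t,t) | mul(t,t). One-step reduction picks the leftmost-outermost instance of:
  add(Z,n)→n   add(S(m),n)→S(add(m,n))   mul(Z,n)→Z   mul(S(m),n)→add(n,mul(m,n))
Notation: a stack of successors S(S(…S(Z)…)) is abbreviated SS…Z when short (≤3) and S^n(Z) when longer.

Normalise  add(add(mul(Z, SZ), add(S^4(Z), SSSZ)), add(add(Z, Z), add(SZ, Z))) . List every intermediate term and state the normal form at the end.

Answer: normal form = S^8(Z)  (in 19 steps)

Reduction:
  start: add(add(mul(Z, SZ), add(S^4(Z), SSSZ)), add(add(Z, Z), add(SZ, Z)))
  →1  add(add(Z, add(S^4(Z), SSSZ)), add(add(Z, Z), add(SZ, Z)))
  →2  add(add(S^4(Z), SSSZ), add(add(Z, Z), add(SZ, Z)))
  →3  add(S(add(SSSZ, SSSZ)), add(add(Z, Z), add(SZ, Z)))
  →4  S(add(add(SSSZ, SSSZ), add(add(Z, Z), add(SZ, Z))))
  →5  S(add(S(add(SSZ, SSSZ)), add(add(Z, Z), add(SZ, Z))))
  →6  S(S(add(add(SSZ, SSSZ), add(add(Z, Z), add(SZ, Z)))))
  →7  S(S(add(S(add(SZ, SSSZ)), add(add(Z, Z), add(SZ, Z)))))
  →8  S(S(S(add(add(SZ, SSSZ), add(add(Z, Z), add(SZ, Z))))))
  →9  S(S(S(add(S(add(Z, SSSZ)), add(add(Z, Z), add(SZ, Z))))))
  →10  S(S(S(S(add(add(Z, SSSZ), add(add(Z, Z), add(SZ, Z)))))))
  →11  S(S(S(S(add(SSSZ, add(add(Z, Z), add(SZ, Z)))))))
  →12  S(S(S(S(S(add(SSZ, add(add(Z, Z), add(SZ, Z))))))))
  →13  S(S(S(S(S(S(add(SZ, add(add(Z, Z), add(SZ, Z)))))))))
  →14  S(S(S(S(S(S(S(add(Z, add(add(Z, Z), add(SZ, Z))))))))))
  →15  S(S(S(S(S(S(S(add(add(Z, Z), add(SZ, Z)))))))))
  →16  S(S(S(S(S(S(S(add(Z, add(SZ, Z)))))))))
  →17  S(S(S(S(S(S(S(add(SZ, Z))))))))
  →18  S(S(S(S(S(S(S(S(add(Z, Z)))))))))
  →19  S^8(Z)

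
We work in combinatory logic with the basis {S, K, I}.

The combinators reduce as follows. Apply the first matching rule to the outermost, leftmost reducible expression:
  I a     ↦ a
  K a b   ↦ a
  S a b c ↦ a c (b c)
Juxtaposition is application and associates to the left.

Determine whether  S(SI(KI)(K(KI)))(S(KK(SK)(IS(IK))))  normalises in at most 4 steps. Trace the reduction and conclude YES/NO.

  start: S(SI(KI)(K(KI)))(S(KK(SK)(IS(IK))))
  step 1: S(I(K(KI))(KI(K(KI))))(S(KK(SK)(IS(IK))))
  step 2: S(K(KI)(KI(K(KI))))(S(KK(SK)(IS(IK))))
  step 3: S(KI)(S(KK(SK)(IS(IK))))
  step 4: S(KI)(S(K(IS(IK))))

Answer: NO — after 4 steps the term is S(KI)(S(K(IS(IK)))), not yet normal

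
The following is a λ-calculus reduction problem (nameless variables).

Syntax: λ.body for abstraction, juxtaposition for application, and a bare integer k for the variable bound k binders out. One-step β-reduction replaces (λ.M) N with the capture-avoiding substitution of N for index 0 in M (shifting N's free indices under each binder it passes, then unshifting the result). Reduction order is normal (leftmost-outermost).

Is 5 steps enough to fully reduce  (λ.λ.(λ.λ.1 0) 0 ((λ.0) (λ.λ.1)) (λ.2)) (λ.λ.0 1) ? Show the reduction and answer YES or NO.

  start: (λ.λ.(λ.λ.1 0) 0 ((λ.0) (λ.λ.1)) (λ.2)) (λ.λ.0 1)
  [1] λ.(λ.λ.1 0) 0 ((λ.0) (λ.λ.1)) (λ.λ.λ.0 1)
  [2] λ.(λ.1 0) ((λ.0) (λ.λ.1)) (λ.λ.λ.0 1)
  [3] λ.0 ((λ.0) (λ.λ.1)) (λ.λ.λ.0 1)
  [4] λ.0 (λ.λ.1) (λ.λ.λ.0 1)

Answer: YES — reaches normal form λ.0 (λ.λ.1) (λ.λ.λ.0 1) in 4 ≤ 5 steps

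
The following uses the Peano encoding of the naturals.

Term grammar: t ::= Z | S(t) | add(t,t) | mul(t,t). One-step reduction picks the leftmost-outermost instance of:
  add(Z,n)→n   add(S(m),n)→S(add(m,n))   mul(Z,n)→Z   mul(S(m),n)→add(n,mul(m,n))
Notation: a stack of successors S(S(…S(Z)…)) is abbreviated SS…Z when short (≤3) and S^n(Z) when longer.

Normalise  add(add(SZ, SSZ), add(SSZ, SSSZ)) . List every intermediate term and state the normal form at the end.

  start: add(add(SZ, SSZ), add(SSZ, SSSZ))
  →1  add(S(add(Z, SSZ)), add(SSZ, SSSZ))
  →2  S(add(add(Z, SSZ), add(SSZ, SSSZ)))
  →3  S(add(SSZ, add(SSZ, SSSZ)))
  →4  S(S(add(SZ, add(SSZ, SSSZ))))
  →5  S(S(S(add(Z, add(SSZ, SSSZ)))))
  →6  S(S(S(add(SSZ, SSSZ))))
  →7  S(S(S(S(add(SZ, SSSZ)))))
  →8  S(S(S(S(S(add(Z, SSSZ))))))
  →9  S^8(Z)

Answer: normal form = S^8(Z)  (in 9 steps)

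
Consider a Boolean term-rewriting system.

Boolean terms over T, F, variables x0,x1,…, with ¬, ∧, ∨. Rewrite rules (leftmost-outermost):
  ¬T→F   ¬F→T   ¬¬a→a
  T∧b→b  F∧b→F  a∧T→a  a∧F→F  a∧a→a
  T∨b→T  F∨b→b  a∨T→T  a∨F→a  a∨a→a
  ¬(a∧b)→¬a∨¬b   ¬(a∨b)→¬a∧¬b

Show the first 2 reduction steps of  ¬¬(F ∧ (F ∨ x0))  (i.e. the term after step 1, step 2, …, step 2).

  start: ¬¬(F ∧ (F ∨ x0))
  [1] F ∧ (F ∨ x0)
  [2] F

Answer: after 2 steps: F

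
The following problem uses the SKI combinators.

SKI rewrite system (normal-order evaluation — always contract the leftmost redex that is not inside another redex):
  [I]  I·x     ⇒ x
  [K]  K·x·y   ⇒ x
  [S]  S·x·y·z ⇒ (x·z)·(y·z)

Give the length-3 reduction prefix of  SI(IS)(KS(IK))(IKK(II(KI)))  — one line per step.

Answer: after 3 steps: S(IS(KS(IK)))(IKK(II(KI)))

Derivation:
  start: SI(IS)(KS(IK))(IKK(II(KI)))
  →1  I(KS(IK))(IS(KS(IK)))(IKK(II(KI)))
  →2  KS(IK)(IS(KS(IK)))(IKK(II(KI)))
  →3  S(IS(KS(IK)))(IKK(II(KI)))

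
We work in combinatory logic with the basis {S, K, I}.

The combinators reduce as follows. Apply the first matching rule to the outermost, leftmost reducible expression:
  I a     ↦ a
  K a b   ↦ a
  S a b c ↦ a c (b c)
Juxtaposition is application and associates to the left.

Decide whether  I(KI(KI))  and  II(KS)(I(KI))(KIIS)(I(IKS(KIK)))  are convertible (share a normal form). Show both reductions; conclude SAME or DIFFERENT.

Term A:
  start: I(KI(KI))
  step 1: KI(KI)
  step 2: I

Term B:
  start: II(KS)(I(KI))(KIIS)(I(IKS(KIK)))
  step 1: I(KS)(I(KI))(KIIS)(I(IKS(KIK)))
  step 2: KS(I(KI))(KIIS)(I(IKS(KIK)))
  step 3: S(KIIS)(I(IKS(KIK)))
  step 4: S(IS)(I(IKS(KIK)))
  step 5: SS(I(IKS(KIK)))
  step 6: SS(IKS(KIK))
  step 7: SS(KS(KIK))
  step 8: SSS

Answer: DIFFERENT — A ⇓ I, B ⇓ SSS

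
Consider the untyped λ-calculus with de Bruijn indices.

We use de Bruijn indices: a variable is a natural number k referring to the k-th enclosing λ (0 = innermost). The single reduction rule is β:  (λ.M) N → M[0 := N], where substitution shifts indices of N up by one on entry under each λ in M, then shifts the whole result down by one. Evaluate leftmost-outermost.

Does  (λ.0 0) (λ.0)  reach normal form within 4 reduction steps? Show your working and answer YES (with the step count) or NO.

  start: (λ.0 0) (λ.0)
  →1  (λ.0) (λ.0)
  →2  λ.0

Answer: YES — reaches normal form λ.0 in 2 ≤ 4 steps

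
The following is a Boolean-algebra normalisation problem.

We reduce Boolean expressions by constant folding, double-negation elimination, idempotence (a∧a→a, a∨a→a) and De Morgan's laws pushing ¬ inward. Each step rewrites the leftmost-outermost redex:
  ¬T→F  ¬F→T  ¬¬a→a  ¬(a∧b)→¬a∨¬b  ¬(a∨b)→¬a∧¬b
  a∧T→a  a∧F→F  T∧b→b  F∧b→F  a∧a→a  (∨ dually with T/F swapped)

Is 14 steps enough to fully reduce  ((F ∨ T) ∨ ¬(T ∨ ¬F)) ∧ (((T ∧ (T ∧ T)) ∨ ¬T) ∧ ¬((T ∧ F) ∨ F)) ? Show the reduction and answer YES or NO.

Answer: YES — reaches normal form T in 13 ≤ 14 steps

Reduction:
  start: ((F ∨ T) ∨ ¬(T ∨ ¬F)) ∧ (((T ∧ (T ∧ T)) ∨ ¬T) ∧ ¬((T ∧ F) ∨ F))
  →1  (T ∨ ¬(T ∨ ¬F)) ∧ (((T ∧ (T ∧ T)) ∨ ¬T) ∧ ¬((T ∧ F) ∨ F))
  →2  T ∧ (((T ∧ (T ∧ T)) ∨ ¬T) ∧ ¬((T ∧ F) ∨ F))
  →3  ((T ∧ (T ∧ T)) ∨ ¬T) ∧ ¬((T ∧ F) ∨ F)
  →4  ((T ∧ T) ∨ ¬T) ∧ ¬((T ∧ F) ∨ F)
  →5  (T ∨ ¬T) ∧ ¬((T ∧ F) ∨ F)
  →6  T ∧ ¬((T ∧ F) ∨ F)
  →7  ¬((T ∧ F) ∨ F)
  →8  ¬(T ∧ F) ∧ ¬F
  →9  (¬T ∨ ¬F) ∧ ¬F
  →10  (F ∨ ¬F) ∧ ¬F
  →11  ¬F ∧ ¬F
  →12  ¬F
  →13  T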